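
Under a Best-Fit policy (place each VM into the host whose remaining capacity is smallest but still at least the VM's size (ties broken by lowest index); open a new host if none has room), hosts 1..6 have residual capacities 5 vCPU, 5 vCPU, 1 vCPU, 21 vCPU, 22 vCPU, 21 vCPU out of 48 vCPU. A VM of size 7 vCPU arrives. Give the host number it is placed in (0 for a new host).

4

Hosts with room: host 4 (21 vCPU), host 5 (22 vCPU), host 6 (21 vCPU).
Tightest fit is host 4 with 21 vCPU free.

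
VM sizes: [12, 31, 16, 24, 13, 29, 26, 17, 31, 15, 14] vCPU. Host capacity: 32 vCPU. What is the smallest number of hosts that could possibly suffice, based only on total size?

8

Total size = 12 + 31 + 16 + 24 + 13 + 29 + 26 + 17 + 31 + 15 + 14 = 228 vCPU.
⌈228 / 32⌉ = 8.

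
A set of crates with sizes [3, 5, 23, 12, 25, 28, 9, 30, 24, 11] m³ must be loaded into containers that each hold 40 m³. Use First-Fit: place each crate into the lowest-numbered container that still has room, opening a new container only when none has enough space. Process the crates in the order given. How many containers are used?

container 1: place 3 m³, 37 m³ left
container 1: place 5 m³, 32 m³ left
container 1: place 23 m³, 9 m³ left
container 2: place 12 m³, 28 m³ left
container 2: place 25 m³, 3 m³ left
container 3: place 28 m³, 12 m³ left
container 1: place 9 m³, 0 m³ left
container 4: place 30 m³, 10 m³ left
container 5: place 24 m³, 16 m³ left
container 3: place 11 m³, 1 m³ left
Final containers: [3,5,23,9] [12,25] [28,11] [30] [24].

5 containers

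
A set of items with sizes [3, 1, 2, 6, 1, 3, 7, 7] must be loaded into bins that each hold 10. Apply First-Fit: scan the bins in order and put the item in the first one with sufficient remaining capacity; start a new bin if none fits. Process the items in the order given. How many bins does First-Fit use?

4

Put 3 in bin 1; 7 remain.
Put 1 in bin 1; 6 remain.
Put 2 in bin 1; 4 remain.
Put 6 in bin 2; 4 remain.
Put 1 in bin 1; 3 remain.
Put 3 in bin 1; 0 remain.
Put 7 in bin 3; 3 remain.
Put 7 in bin 4; 3 remain.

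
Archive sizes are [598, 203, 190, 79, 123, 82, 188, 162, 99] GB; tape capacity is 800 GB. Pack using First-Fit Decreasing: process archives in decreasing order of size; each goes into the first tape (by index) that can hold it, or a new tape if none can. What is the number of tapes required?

3

Sorted descending: 598, 203, 190, 188, 162, 123, 99, 82, 79.
Put 598 GB in tape 1; 202 GB remain.
Put 203 GB in tape 2; 597 GB remain.
Put 190 GB in tape 1; 12 GB remain.
Put 188 GB in tape 2; 409 GB remain.
Put 162 GB in tape 2; 247 GB remain.
Put 123 GB in tape 2; 124 GB remain.
Put 99 GB in tape 2; 25 GB remain.
Put 82 GB in tape 3; 718 GB remain.
Put 79 GB in tape 3; 639 GB remain.
Final tapes: [598,190] [203,188,162,123,99] [82,79].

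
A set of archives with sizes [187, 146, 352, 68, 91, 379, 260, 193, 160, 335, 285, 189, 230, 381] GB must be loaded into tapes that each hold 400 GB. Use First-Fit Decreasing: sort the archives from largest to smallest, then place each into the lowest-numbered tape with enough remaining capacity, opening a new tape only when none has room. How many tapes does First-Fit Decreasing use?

Sorted descending: 381, 379, 352, 335, 285, 260, 230, 193, 189, 187, 160, 146, 91, 68.
381 GB → tape 1 (remaining 19 GB)
379 GB → tape 2 (remaining 21 GB)
352 GB → tape 3 (remaining 48 GB)
335 GB → tape 4 (remaining 65 GB)
285 GB → tape 5 (remaining 115 GB)
260 GB → tape 6 (remaining 140 GB)
230 GB → tape 7 (remaining 170 GB)
193 GB → tape 8 (remaining 207 GB)
189 GB → tape 8 (remaining 18 GB)
187 GB → tape 9 (remaining 213 GB)
160 GB → tape 7 (remaining 10 GB)
146 GB → tape 9 (remaining 67 GB)
91 GB → tape 5 (remaining 24 GB)
68 GB → tape 6 (remaining 72 GB)

9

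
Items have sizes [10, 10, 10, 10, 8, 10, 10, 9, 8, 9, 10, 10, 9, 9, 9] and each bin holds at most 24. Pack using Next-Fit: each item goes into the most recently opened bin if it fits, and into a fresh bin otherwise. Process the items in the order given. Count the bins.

bin 1: place 10, 14 left
bin 1: place 10, 4 left
bin 2: place 10, 14 left
bin 2: place 10, 4 left
bin 3: place 8, 16 left
bin 3: place 10, 6 left
bin 4: place 10, 14 left
bin 4: place 9, 5 left
bin 5: place 8, 16 left
bin 5: place 9, 7 left
bin 6: place 10, 14 left
bin 6: place 10, 4 left
bin 7: place 9, 15 left
bin 7: place 9, 6 left
bin 8: place 9, 15 left

8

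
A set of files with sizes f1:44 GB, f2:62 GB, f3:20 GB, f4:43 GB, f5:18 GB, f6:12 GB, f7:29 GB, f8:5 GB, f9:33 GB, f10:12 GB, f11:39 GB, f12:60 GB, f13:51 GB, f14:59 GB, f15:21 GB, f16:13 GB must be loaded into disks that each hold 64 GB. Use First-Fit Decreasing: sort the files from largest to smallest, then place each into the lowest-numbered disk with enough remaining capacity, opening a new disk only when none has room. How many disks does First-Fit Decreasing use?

Sorted descending: 62, 60, 59, 51, 44, 43, 39, 33, 29, 21, 20, 18, 13, 12, 12, 5.
disk 1: place 62 GB, 2 GB left
disk 2: place 60 GB, 4 GB left
disk 3: place 59 GB, 5 GB left
disk 4: place 51 GB, 13 GB left
disk 5: place 44 GB, 20 GB left
disk 6: place 43 GB, 21 GB left
disk 7: place 39 GB, 25 GB left
disk 8: place 33 GB, 31 GB left
disk 8: place 29 GB, 2 GB left
disk 6: place 21 GB, 0 GB left
disk 5: place 20 GB, 0 GB left
disk 7: place 18 GB, 7 GB left
disk 4: place 13 GB, 0 GB left
disk 9: place 12 GB, 52 GB left
disk 9: place 12 GB, 40 GB left
disk 3: place 5 GB, 0 GB left
Final disks: [62] [60] [59,5] [51,13] [44,20] [43,21] [39,18] [33,29] [12,12].

9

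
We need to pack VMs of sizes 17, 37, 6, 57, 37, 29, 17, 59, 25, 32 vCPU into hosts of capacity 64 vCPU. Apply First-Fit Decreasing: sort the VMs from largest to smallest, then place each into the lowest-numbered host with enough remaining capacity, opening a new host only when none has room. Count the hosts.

Sorted descending: 59, 57, 37, 37, 32, 29, 25, 17, 17, 6.
host 1: place 59 vCPU, 5 vCPU left
host 2: place 57 vCPU, 7 vCPU left
host 3: place 37 vCPU, 27 vCPU left
host 4: place 37 vCPU, 27 vCPU left
host 5: place 32 vCPU, 32 vCPU left
host 5: place 29 vCPU, 3 vCPU left
host 3: place 25 vCPU, 2 vCPU left
host 4: place 17 vCPU, 10 vCPU left
host 6: place 17 vCPU, 47 vCPU left
host 2: place 6 vCPU, 1 vCPU left

6 hosts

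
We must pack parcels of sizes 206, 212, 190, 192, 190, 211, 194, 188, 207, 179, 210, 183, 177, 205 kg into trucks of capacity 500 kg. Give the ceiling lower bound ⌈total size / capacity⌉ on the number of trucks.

6

Total size = 206 + 212 + 190 + 192 + 190 + 211 + 194 + 188 + 207 + 179 + 210 + 183 + 177 + 205 = 2744 kg.
⌈2744 / 500⌉ = 6.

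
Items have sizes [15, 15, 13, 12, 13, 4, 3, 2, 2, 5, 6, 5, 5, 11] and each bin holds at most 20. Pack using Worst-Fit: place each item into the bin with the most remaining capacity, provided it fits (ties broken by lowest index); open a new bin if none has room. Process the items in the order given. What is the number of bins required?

Put 15 in bin 1; 5 remain.
Put 15 in bin 2; 5 remain.
Put 13 in bin 3; 7 remain.
Put 12 in bin 4; 8 remain.
Put 13 in bin 5; 7 remain.
Put 4 in bin 4; 4 remain.
Put 3 in bin 3; 4 remain.
Put 2 in bin 5; 5 remain.
Put 2 in bin 1; 3 remain.
Put 5 in bin 2; 0 remain.
Put 6 in bin 6; 14 remain.
Put 5 in bin 6; 9 remain.
Put 5 in bin 6; 4 remain.
Put 11 in bin 7; 9 remain.
Final bins: [15,2] [15,5] [13,3] [12,4] [13,2] [6,5,5] [11].

7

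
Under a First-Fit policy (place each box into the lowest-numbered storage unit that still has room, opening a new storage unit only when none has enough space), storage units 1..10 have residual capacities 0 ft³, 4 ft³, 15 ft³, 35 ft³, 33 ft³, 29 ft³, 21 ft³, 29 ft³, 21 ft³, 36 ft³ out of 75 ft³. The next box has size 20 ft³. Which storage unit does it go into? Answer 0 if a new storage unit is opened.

Storage units with room: storage unit 4 (35 ft³), storage unit 5 (33 ft³), storage unit 6 (29 ft³), storage unit 7 (21 ft³), storage unit 8 (29 ft³), storage unit 9 (21 ft³), storage unit 10 (36 ft³).
The first with room is storage unit 4.

4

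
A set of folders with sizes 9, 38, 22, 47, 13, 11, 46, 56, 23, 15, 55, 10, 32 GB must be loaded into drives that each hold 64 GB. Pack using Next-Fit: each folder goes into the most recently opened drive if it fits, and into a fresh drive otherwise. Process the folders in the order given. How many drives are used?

8

Put 9 GB in drive 1; 55 GB remain.
Put 38 GB in drive 1; 17 GB remain.
Put 22 GB in drive 2; 42 GB remain.
Put 47 GB in drive 3; 17 GB remain.
Put 13 GB in drive 3; 4 GB remain.
Put 11 GB in drive 4; 53 GB remain.
Put 46 GB in drive 4; 7 GB remain.
Put 56 GB in drive 5; 8 GB remain.
Put 23 GB in drive 6; 41 GB remain.
Put 15 GB in drive 6; 26 GB remain.
Put 55 GB in drive 7; 9 GB remain.
Put 10 GB in drive 8; 54 GB remain.
Put 32 GB in drive 8; 22 GB remain.
Final drives: [9,38] [22] [47,13] [11,46] [56] [23,15] [55] [10,32].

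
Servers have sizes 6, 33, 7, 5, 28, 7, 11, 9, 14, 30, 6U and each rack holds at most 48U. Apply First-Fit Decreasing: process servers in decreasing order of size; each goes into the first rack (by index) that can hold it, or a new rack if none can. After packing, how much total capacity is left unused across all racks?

Sorted descending: 33, 30, 28, 14, 11, 9, 7, 7, 6, 6, 5.
33U → rack 1 (remaining 15U)
30U → rack 2 (remaining 18U)
28U → rack 3 (remaining 20U)
14U → rack 1 (remaining 1U)
11U → rack 2 (remaining 7U)
9U → rack 3 (remaining 11U)
7U → rack 2 (remaining 0U)
7U → rack 3 (remaining 4U)
6U → rack 4 (remaining 42U)
6U → rack 4 (remaining 36U)
5U → rack 4 (remaining 31U)
4 racks × 48U = 192U; used 156U; unused 36U.

36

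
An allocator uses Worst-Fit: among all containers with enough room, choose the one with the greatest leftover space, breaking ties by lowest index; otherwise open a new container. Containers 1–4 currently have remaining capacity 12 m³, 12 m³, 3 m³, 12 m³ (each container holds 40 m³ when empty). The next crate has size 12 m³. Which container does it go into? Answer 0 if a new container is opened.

1

Containers with room: container 1 (12 m³), container 2 (12 m³), container 4 (12 m³).
Most room is container 1 with 12 m³ free.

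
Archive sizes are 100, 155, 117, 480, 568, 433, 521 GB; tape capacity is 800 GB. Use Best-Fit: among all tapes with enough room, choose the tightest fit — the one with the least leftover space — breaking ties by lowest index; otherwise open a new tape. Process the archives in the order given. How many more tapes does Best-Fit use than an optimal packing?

1

Best-Fit: [100,155,117] [480] [568] [433] [521] → 5 tapes.
4 archives exceed 400 GB (half the capacity), and no two of those can share a tape, so at least 4 tapes are needed.
An optimal packing achieves that bound: [568,155] [521,117,100] [480] [433] → 4 tapes.
Excess: 5 − 4 = 1.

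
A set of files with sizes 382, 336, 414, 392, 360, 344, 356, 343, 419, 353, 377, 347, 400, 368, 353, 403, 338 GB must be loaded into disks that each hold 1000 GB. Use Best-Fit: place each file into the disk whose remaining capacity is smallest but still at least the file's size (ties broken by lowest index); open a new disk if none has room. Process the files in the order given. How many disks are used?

9

disk 1: place 382 GB, 618 GB left
disk 1: place 336 GB, 282 GB left
disk 2: place 414 GB, 586 GB left
disk 2: place 392 GB, 194 GB left
disk 3: place 360 GB, 640 GB left
disk 3: place 344 GB, 296 GB left
disk 4: place 356 GB, 644 GB left
disk 4: place 343 GB, 301 GB left
disk 5: place 419 GB, 581 GB left
disk 5: place 353 GB, 228 GB left
disk 6: place 377 GB, 623 GB left
disk 6: place 347 GB, 276 GB left
disk 7: place 400 GB, 600 GB left
disk 7: place 368 GB, 232 GB left
disk 8: place 353 GB, 647 GB left
disk 8: place 403 GB, 244 GB left
disk 9: place 338 GB, 662 GB left
Final disks: [382,336] [414,392] [360,344] [356,343] [419,353] [377,347] [400,368] [353,403] [338].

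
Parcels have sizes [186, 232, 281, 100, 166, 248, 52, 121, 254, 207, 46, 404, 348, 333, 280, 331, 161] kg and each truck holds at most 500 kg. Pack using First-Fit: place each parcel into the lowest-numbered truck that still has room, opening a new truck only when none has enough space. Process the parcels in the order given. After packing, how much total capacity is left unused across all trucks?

750

truck 1: place 186 kg, 314 kg left
truck 1: place 232 kg, 82 kg left
truck 2: place 281 kg, 219 kg left
truck 2: place 100 kg, 119 kg left
truck 3: place 166 kg, 334 kg left
truck 3: place 248 kg, 86 kg left
truck 1: place 52 kg, 30 kg left
truck 4: place 121 kg, 379 kg left
truck 4: place 254 kg, 125 kg left
truck 5: place 207 kg, 293 kg left
truck 2: place 46 kg, 73 kg left
truck 6: place 404 kg, 96 kg left
truck 7: place 348 kg, 152 kg left
truck 8: place 333 kg, 167 kg left
truck 5: place 280 kg, 13 kg left
truck 9: place 331 kg, 169 kg left
truck 8: place 161 kg, 6 kg left
9 trucks × 500 kg = 4500 kg; used 3750 kg; unused 750 kg.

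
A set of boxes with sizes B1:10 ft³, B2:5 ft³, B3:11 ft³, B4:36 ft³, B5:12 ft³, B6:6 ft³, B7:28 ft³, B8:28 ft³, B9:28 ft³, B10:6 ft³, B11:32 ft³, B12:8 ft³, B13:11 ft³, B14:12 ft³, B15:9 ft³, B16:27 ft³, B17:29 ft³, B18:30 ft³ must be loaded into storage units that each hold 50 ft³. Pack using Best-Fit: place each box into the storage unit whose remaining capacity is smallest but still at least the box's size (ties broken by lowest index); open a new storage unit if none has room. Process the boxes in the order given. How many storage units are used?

9

B1 (10 ft³) → storage unit 1 (remaining 40 ft³)
B2 (5 ft³) → storage unit 1 (remaining 35 ft³)
B3 (11 ft³) → storage unit 1 (remaining 24 ft³)
B4 (36 ft³) → storage unit 2 (remaining 14 ft³)
B5 (12 ft³) → storage unit 2 (remaining 2 ft³)
B6 (6 ft³) → storage unit 1 (remaining 18 ft³)
B7 (28 ft³) → storage unit 3 (remaining 22 ft³)
B8 (28 ft³) → storage unit 4 (remaining 22 ft³)
B9 (28 ft³) → storage unit 5 (remaining 22 ft³)
B10 (6 ft³) → storage unit 1 (remaining 12 ft³)
B11 (32 ft³) → storage unit 6 (remaining 18 ft³)
B12 (8 ft³) → storage unit 1 (remaining 4 ft³)
B13 (11 ft³) → storage unit 6 (remaining 7 ft³)
B14 (12 ft³) → storage unit 3 (remaining 10 ft³)
B15 (9 ft³) → storage unit 3 (remaining 1 ft³)
B16 (27 ft³) → storage unit 7 (remaining 23 ft³)
B17 (29 ft³) → storage unit 8 (remaining 21 ft³)
B18 (30 ft³) → storage unit 9 (remaining 20 ft³)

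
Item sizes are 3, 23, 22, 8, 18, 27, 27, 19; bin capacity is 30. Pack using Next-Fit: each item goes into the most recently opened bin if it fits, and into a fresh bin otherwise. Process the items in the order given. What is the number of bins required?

3 → bin 1 (remaining 27)
23 → bin 1 (remaining 4)
22 → bin 2 (remaining 8)
8 → bin 2 (remaining 0)
18 → bin 3 (remaining 12)
27 → bin 4 (remaining 3)
27 → bin 5 (remaining 3)
19 → bin 6 (remaining 11)
Final bins: [3,23] [22,8] [18] [27] [27] [19].

6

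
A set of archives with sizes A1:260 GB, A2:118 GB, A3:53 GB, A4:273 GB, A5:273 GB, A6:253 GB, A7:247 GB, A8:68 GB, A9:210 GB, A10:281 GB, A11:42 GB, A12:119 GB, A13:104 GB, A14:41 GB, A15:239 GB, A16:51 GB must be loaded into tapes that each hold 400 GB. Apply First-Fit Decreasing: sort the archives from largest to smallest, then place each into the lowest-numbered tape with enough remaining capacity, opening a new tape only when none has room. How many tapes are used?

8

Sorted descending: 281, 273, 273, 260, 253, 247, 239, 210, 119, 118, 104, 68, 53, 51, 42, 41.
Put 281 GB in tape 1; 119 GB remain.
Put 273 GB in tape 2; 127 GB remain.
Put 273 GB in tape 3; 127 GB remain.
Put 260 GB in tape 4; 140 GB remain.
Put 253 GB in tape 5; 147 GB remain.
Put 247 GB in tape 6; 153 GB remain.
Put 239 GB in tape 7; 161 GB remain.
Put 210 GB in tape 8; 190 GB remain.
Put 119 GB in tape 1; 0 GB remain.
Put 118 GB in tape 2; 9 GB remain.
Put 104 GB in tape 3; 23 GB remain.
Put 68 GB in tape 4; 72 GB remain.
Put 53 GB in tape 4; 19 GB remain.
Put 51 GB in tape 5; 96 GB remain.
Put 42 GB in tape 5; 54 GB remain.
Put 41 GB in tape 5; 13 GB remain.
Final tapes: [281,119] [273,118] [273,104] [260,68,53] [253,51,42,41] [247] [239] [210].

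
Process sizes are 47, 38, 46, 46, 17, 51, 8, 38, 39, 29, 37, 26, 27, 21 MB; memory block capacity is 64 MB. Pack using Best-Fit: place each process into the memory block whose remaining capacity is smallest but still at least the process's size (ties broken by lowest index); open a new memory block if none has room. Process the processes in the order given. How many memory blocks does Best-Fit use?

9

47 MB → memory block 1 (remaining 17 MB)
38 MB → memory block 2 (remaining 26 MB)
46 MB → memory block 3 (remaining 18 MB)
46 MB → memory block 4 (remaining 18 MB)
17 MB → memory block 1 (remaining 0 MB)
51 MB → memory block 5 (remaining 13 MB)
8 MB → memory block 5 (remaining 5 MB)
38 MB → memory block 6 (remaining 26 MB)
39 MB → memory block 7 (remaining 25 MB)
29 MB → memory block 8 (remaining 35 MB)
37 MB → memory block 9 (remaining 27 MB)
26 MB → memory block 2 (remaining 0 MB)
27 MB → memory block 9 (remaining 0 MB)
21 MB → memory block 7 (remaining 4 MB)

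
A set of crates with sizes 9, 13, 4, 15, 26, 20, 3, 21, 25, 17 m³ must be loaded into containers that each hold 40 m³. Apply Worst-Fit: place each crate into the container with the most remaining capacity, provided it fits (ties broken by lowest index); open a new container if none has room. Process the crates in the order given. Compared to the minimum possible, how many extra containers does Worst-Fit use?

Worst-Fit: [9,13,4,3] [15,20] [26] [21,17] [25] → 5 containers.
Total size 153 m³; any packing needs at least ⌈153/40⌉ = 4 containers.
An optimal packing achieves that bound: [26,13] [25,15] [21,17] [20,9,4,3] → 4 containers.
Excess: 5 − 4 = 1.

1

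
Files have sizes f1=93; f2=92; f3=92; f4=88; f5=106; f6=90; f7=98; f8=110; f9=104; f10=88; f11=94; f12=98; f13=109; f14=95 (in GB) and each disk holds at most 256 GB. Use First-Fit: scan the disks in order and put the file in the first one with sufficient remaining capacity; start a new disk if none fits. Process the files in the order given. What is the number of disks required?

disk 1: place f1 (93 GB), 163 GB left
disk 1: place f2 (92 GB), 71 GB left
disk 2: place f3 (92 GB), 164 GB left
disk 2: place f4 (88 GB), 76 GB left
disk 3: place f5 (106 GB), 150 GB left
disk 3: place f6 (90 GB), 60 GB left
disk 4: place f7 (98 GB), 158 GB left
disk 4: place f8 (110 GB), 48 GB left
disk 5: place f9 (104 GB), 152 GB left
disk 5: place f10 (88 GB), 64 GB left
disk 6: place f11 (94 GB), 162 GB left
disk 6: place f12 (98 GB), 64 GB left
disk 7: place f13 (109 GB), 147 GB left
disk 7: place f14 (95 GB), 52 GB left
Final disks: [93,92] [92,88] [106,90] [98,110] [104,88] [94,98] [109,95].

7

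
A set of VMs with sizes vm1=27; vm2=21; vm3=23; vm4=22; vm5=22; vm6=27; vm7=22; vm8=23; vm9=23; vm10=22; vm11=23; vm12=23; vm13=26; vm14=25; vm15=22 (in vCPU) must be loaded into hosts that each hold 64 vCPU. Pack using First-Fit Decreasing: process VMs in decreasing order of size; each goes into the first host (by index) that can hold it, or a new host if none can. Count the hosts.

8

Sorted descending: 27, 27, 26, 25, 23, 23, 23, 23, 23, 22, 22, 22, 22, 22, 21.
Put 27 vCPU in host 1; 37 vCPU remain.
Put 27 vCPU in host 1; 10 vCPU remain.
Put 26 vCPU in host 2; 38 vCPU remain.
Put 25 vCPU in host 2; 13 vCPU remain.
Put 23 vCPU in host 3; 41 vCPU remain.
Put 23 vCPU in host 3; 18 vCPU remain.
Put 23 vCPU in host 4; 41 vCPU remain.
Put 23 vCPU in host 4; 18 vCPU remain.
Put 23 vCPU in host 5; 41 vCPU remain.
Put 22 vCPU in host 5; 19 vCPU remain.
Put 22 vCPU in host 6; 42 vCPU remain.
Put 22 vCPU in host 6; 20 vCPU remain.
Put 22 vCPU in host 7; 42 vCPU remain.
Put 22 vCPU in host 7; 20 vCPU remain.
Put 21 vCPU in host 8; 43 vCPU remain.
Final hosts: [27,27] [26,25] [23,23] [23,23] [23,22] [22,22] [22,22] [21].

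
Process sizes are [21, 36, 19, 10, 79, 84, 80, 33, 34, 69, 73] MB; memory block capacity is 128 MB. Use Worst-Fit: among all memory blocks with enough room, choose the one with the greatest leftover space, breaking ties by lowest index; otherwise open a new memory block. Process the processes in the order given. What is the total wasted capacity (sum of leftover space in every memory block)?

21 MB → memory block 1 (remaining 107 MB)
36 MB → memory block 1 (remaining 71 MB)
19 MB → memory block 1 (remaining 52 MB)
10 MB → memory block 1 (remaining 42 MB)
79 MB → memory block 2 (remaining 49 MB)
84 MB → memory block 3 (remaining 44 MB)
80 MB → memory block 4 (remaining 48 MB)
33 MB → memory block 2 (remaining 16 MB)
34 MB → memory block 4 (remaining 14 MB)
69 MB → memory block 5 (remaining 59 MB)
73 MB → memory block 6 (remaining 55 MB)
6 memory blocks × 128 MB = 768 MB; used 538 MB; unused 230 MB.

230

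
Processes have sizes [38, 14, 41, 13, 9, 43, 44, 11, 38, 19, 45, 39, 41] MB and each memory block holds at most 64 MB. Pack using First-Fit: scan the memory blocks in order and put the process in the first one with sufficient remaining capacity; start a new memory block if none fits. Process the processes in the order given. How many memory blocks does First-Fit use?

38 MB → memory block 1 (remaining 26 MB)
14 MB → memory block 1 (remaining 12 MB)
41 MB → memory block 2 (remaining 23 MB)
13 MB → memory block 2 (remaining 10 MB)
9 MB → memory block 1 (remaining 3 MB)
43 MB → memory block 3 (remaining 21 MB)
44 MB → memory block 4 (remaining 20 MB)
11 MB → memory block 3 (remaining 10 MB)
38 MB → memory block 5 (remaining 26 MB)
19 MB → memory block 4 (remaining 1 MB)
45 MB → memory block 6 (remaining 19 MB)
39 MB → memory block 7 (remaining 25 MB)
41 MB → memory block 8 (remaining 23 MB)

8 memory blocks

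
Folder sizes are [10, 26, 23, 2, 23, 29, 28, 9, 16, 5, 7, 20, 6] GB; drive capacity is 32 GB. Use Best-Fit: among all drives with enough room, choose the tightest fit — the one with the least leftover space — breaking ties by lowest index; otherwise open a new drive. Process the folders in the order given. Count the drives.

Put 10 GB in drive 1; 22 GB remain.
Put 26 GB in drive 2; 6 GB remain.
Put 23 GB in drive 3; 9 GB remain.
Put 2 GB in drive 2; 4 GB remain.
Put 23 GB in drive 4; 9 GB remain.
Put 29 GB in drive 5; 3 GB remain.
Put 28 GB in drive 6; 4 GB remain.
Put 9 GB in drive 3; 0 GB remain.
Put 16 GB in drive 1; 6 GB remain.
Put 5 GB in drive 1; 1 GB remain.
Put 7 GB in drive 4; 2 GB remain.
Put 20 GB in drive 7; 12 GB remain.
Put 6 GB in drive 7; 6 GB remain.
Final drives: [10,16,5] [26,2] [23,9] [23,7] [29] [28] [20,6].

7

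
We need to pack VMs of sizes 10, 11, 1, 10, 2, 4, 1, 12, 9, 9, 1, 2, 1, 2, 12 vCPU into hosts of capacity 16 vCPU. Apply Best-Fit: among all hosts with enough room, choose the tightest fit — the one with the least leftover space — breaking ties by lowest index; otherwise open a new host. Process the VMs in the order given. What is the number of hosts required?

7

10 vCPU → host 1 (remaining 6 vCPU)
11 vCPU → host 2 (remaining 5 vCPU)
1 vCPU → host 2 (remaining 4 vCPU)
10 vCPU → host 3 (remaining 6 vCPU)
2 vCPU → host 2 (remaining 2 vCPU)
4 vCPU → host 1 (remaining 2 vCPU)
1 vCPU → host 1 (remaining 1 vCPU)
12 vCPU → host 4 (remaining 4 vCPU)
9 vCPU → host 5 (remaining 7 vCPU)
9 vCPU → host 6 (remaining 7 vCPU)
1 vCPU → host 1 (remaining 0 vCPU)
2 vCPU → host 2 (remaining 0 vCPU)
1 vCPU → host 4 (remaining 3 vCPU)
2 vCPU → host 4 (remaining 1 vCPU)
12 vCPU → host 7 (remaining 4 vCPU)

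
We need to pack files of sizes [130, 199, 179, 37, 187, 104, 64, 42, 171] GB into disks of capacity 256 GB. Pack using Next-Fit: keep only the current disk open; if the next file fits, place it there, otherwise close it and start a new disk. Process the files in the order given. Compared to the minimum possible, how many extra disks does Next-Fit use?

Next-Fit: [130] [199] [179,37] [187] [104,64,42] [171] → 6 disks.
Total size 1113 GB; any packing needs at least ⌈1113/256⌉ = 5 disks.
An optimal packing achieves that bound: [199,42] [187,64] [179,37] [171] [130,104] → 5 disks.
Excess: 6 − 5 = 1.

1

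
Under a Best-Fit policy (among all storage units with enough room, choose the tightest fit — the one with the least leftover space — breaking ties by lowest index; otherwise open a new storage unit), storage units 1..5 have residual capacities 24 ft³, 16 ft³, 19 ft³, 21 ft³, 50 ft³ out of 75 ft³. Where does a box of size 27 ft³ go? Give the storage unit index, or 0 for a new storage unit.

5

Storage units with room: storage unit 5 (50 ft³).
Tightest fit is storage unit 5 with 50 ft³ free.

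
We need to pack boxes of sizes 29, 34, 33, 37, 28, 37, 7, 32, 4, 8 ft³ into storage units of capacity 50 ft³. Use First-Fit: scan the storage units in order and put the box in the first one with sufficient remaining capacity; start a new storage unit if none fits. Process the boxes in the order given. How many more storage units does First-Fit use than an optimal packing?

First-Fit: [29,7,4,8] [34] [33] [37] [28] [37] [32] → 7 storage units.
7 boxes exceed 25 ft³ (half the capacity), and no two of those can share a storage unit, so at least 7 storage units are needed.
So 7 is already optimal.

0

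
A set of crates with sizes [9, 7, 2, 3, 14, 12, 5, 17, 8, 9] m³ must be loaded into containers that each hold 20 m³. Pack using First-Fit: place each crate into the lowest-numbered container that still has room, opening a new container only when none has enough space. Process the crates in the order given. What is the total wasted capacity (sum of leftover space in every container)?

14

9 m³ → container 1 (remaining 11 m³)
7 m³ → container 1 (remaining 4 m³)
2 m³ → container 1 (remaining 2 m³)
3 m³ → container 2 (remaining 17 m³)
14 m³ → container 2 (remaining 3 m³)
12 m³ → container 3 (remaining 8 m³)
5 m³ → container 3 (remaining 3 m³)
17 m³ → container 4 (remaining 3 m³)
8 m³ → container 5 (remaining 12 m³)
9 m³ → container 5 (remaining 3 m³)
5 containers × 20 m³ = 100 m³; used 86 m³; unused 14 m³.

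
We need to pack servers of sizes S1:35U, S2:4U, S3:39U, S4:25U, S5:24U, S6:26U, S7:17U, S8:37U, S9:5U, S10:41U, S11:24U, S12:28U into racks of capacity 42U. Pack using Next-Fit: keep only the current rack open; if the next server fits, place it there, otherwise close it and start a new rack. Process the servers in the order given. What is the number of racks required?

S1 (35U) → rack 1 (remaining 7U)
S2 (4U) → rack 1 (remaining 3U)
S3 (39U) → rack 2 (remaining 3U)
S4 (25U) → rack 3 (remaining 17U)
S5 (24U) → rack 4 (remaining 18U)
S6 (26U) → rack 5 (remaining 16U)
S7 (17U) → rack 6 (remaining 25U)
S8 (37U) → rack 7 (remaining 5U)
S9 (5U) → rack 7 (remaining 0U)
S10 (41U) → rack 8 (remaining 1U)
S11 (24U) → rack 9 (remaining 18U)
S12 (28U) → rack 10 (remaining 14U)

10 racks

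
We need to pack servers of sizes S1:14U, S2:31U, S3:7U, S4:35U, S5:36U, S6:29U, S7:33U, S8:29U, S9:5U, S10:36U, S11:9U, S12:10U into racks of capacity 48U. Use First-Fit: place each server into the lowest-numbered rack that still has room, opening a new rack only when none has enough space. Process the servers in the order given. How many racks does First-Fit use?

rack 1: place S1 (14U), 34U left
rack 1: place S2 (31U), 3U left
rack 2: place S3 (7U), 41U left
rack 2: place S4 (35U), 6U left
rack 3: place S5 (36U), 12U left
rack 4: place S6 (29U), 19U left
rack 5: place S7 (33U), 15U left
rack 6: place S8 (29U), 19U left
rack 2: place S9 (5U), 1U left
rack 7: place S10 (36U), 12U left
rack 3: place S11 (9U), 3U left
rack 4: place S12 (10U), 9U left
Final racks: [14,31] [7,35,5] [36,9] [29,10] [33] [29] [36].

7 racks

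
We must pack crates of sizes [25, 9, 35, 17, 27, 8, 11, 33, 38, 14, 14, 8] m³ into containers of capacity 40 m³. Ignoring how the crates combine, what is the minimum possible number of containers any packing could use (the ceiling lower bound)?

6 containers

Total size = 25 + 9 + 35 + 17 + 27 + 8 + 11 + 33 + 38 + 14 + 14 + 8 = 239 m³.
⌈239 / 40⌉ = 6.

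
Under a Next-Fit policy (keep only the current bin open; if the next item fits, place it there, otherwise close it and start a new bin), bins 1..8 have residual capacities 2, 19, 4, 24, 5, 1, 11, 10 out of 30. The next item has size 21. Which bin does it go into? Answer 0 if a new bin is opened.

Next-Fit only looks at bin 8, which has 10 free.
21 does not fit, so a new bin is opened.

0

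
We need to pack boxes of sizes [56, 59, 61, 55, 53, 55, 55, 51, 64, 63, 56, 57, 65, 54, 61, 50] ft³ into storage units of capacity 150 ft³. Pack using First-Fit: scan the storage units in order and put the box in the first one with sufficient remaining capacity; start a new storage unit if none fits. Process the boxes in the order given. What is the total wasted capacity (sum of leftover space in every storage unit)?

Put 56 ft³ in storage unit 1; 94 ft³ remain.
Put 59 ft³ in storage unit 1; 35 ft³ remain.
Put 61 ft³ in storage unit 2; 89 ft³ remain.
Put 55 ft³ in storage unit 2; 34 ft³ remain.
Put 53 ft³ in storage unit 3; 97 ft³ remain.
Put 55 ft³ in storage unit 3; 42 ft³ remain.
Put 55 ft³ in storage unit 4; 95 ft³ remain.
Put 51 ft³ in storage unit 4; 44 ft³ remain.
Put 64 ft³ in storage unit 5; 86 ft³ remain.
Put 63 ft³ in storage unit 5; 23 ft³ remain.
Put 56 ft³ in storage unit 6; 94 ft³ remain.
Put 57 ft³ in storage unit 6; 37 ft³ remain.
Put 65 ft³ in storage unit 7; 85 ft³ remain.
Put 54 ft³ in storage unit 7; 31 ft³ remain.
Put 61 ft³ in storage unit 8; 89 ft³ remain.
Put 50 ft³ in storage unit 8; 39 ft³ remain.
8 storage units × 150 ft³ = 1200 ft³; used 915 ft³; unused 285 ft³.

285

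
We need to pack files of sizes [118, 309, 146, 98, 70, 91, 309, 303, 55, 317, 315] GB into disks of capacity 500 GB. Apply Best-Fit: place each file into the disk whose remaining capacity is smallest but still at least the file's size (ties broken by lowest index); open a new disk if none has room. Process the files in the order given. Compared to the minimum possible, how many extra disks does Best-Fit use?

1

Best-Fit: [118,309,70] [146,98,91,55] [309] [303] [317] [315] → 6 disks.
Total size 2131 GB; any packing needs at least ⌈2131/500⌉ = 5 disks.
An optimal packing achieves that bound: [317,146] [315,118,55] [309,98,91] [309,70] [303] → 5 disks.
Excess: 6 − 5 = 1.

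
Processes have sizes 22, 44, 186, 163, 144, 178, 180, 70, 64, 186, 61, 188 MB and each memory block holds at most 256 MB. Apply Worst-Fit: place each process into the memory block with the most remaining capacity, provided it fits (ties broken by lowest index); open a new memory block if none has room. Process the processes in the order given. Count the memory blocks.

Put 22 MB in memory block 1; 234 MB remain.
Put 44 MB in memory block 1; 190 MB remain.
Put 186 MB in memory block 1; 4 MB remain.
Put 163 MB in memory block 2; 93 MB remain.
Put 144 MB in memory block 3; 112 MB remain.
Put 178 MB in memory block 4; 78 MB remain.
Put 180 MB in memory block 5; 76 MB remain.
Put 70 MB in memory block 3; 42 MB remain.
Put 64 MB in memory block 2; 29 MB remain.
Put 186 MB in memory block 6; 70 MB remain.
Put 61 MB in memory block 4; 17 MB remain.
Put 188 MB in memory block 7; 68 MB remain.
Final memory blocks: [22,44,186] [163,64] [144,70] [178,61] [180] [186] [188].

7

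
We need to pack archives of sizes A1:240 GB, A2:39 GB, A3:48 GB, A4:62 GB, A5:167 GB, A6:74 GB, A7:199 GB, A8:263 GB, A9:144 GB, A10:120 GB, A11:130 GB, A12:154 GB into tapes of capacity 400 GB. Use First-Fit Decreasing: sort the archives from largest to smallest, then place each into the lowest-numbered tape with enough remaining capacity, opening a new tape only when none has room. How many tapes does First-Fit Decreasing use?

5

Sorted descending: 263, 240, 199, 167, 154, 144, 130, 120, 74, 62, 48, 39.
263 GB → tape 1 (remaining 137 GB)
240 GB → tape 2 (remaining 160 GB)
199 GB → tape 3 (remaining 201 GB)
167 GB → tape 3 (remaining 34 GB)
154 GB → tape 2 (remaining 6 GB)
144 GB → tape 4 (remaining 256 GB)
130 GB → tape 1 (remaining 7 GB)
120 GB → tape 4 (remaining 136 GB)
74 GB → tape 4 (remaining 62 GB)
62 GB → tape 4 (remaining 0 GB)
48 GB → tape 5 (remaining 352 GB)
39 GB → tape 5 (remaining 313 GB)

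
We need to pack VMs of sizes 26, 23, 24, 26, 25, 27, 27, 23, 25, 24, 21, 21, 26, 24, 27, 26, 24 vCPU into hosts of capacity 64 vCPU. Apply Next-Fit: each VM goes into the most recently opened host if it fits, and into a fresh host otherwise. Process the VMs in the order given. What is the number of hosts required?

host 1: place 26 vCPU, 38 vCPU left
host 1: place 23 vCPU, 15 vCPU left
host 2: place 24 vCPU, 40 vCPU left
host 2: place 26 vCPU, 14 vCPU left
host 3: place 25 vCPU, 39 vCPU left
host 3: place 27 vCPU, 12 vCPU left
host 4: place 27 vCPU, 37 vCPU left
host 4: place 23 vCPU, 14 vCPU left
host 5: place 25 vCPU, 39 vCPU left
host 5: place 24 vCPU, 15 vCPU left
host 6: place 21 vCPU, 43 vCPU left
host 6: place 21 vCPU, 22 vCPU left
host 7: place 26 vCPU, 38 vCPU left
host 7: place 24 vCPU, 14 vCPU left
host 8: place 27 vCPU, 37 vCPU left
host 8: place 26 vCPU, 11 vCPU left
host 9: place 24 vCPU, 40 vCPU left
Final hosts: [26,23] [24,26] [25,27] [27,23] [25,24] [21,21] [26,24] [27,26] [24].

9 hosts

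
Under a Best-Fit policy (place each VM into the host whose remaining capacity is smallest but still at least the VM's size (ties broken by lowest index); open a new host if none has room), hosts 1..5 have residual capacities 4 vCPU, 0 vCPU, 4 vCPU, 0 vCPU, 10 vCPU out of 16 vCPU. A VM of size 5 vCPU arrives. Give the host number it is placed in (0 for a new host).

5

Hosts with room: host 5 (10 vCPU).
Tightest fit is host 5 with 10 vCPU free.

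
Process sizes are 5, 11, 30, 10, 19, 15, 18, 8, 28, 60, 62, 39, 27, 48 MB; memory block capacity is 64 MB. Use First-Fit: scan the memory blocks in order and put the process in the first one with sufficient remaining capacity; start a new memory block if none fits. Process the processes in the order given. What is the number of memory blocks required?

7

Put 5 MB in memory block 1; 59 MB remain.
Put 11 MB in memory block 1; 48 MB remain.
Put 30 MB in memory block 1; 18 MB remain.
Put 10 MB in memory block 1; 8 MB remain.
Put 19 MB in memory block 2; 45 MB remain.
Put 15 MB in memory block 2; 30 MB remain.
Put 18 MB in memory block 2; 12 MB remain.
Put 8 MB in memory block 1; 0 MB remain.
Put 28 MB in memory block 3; 36 MB remain.
Put 60 MB in memory block 4; 4 MB remain.
Put 62 MB in memory block 5; 2 MB remain.
Put 39 MB in memory block 6; 25 MB remain.
Put 27 MB in memory block 3; 9 MB remain.
Put 48 MB in memory block 7; 16 MB remain.
Final memory blocks: [5,11,30,10,8] [19,15,18] [28,27] [60] [62] [39] [48].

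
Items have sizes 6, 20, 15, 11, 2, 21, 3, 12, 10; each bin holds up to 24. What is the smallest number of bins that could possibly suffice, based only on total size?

Total size = 6 + 20 + 15 + 11 + 2 + 21 + 3 + 12 + 10 = 100.
⌈100 / 24⌉ = 5.

5 bins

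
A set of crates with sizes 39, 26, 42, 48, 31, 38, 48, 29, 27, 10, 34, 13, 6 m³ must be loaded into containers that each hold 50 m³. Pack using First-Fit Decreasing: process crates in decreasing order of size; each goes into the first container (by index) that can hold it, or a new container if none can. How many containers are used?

Sorted descending: 48, 48, 42, 39, 38, 34, 31, 29, 27, 26, 13, 10, 6.
container 1: place 48 m³, 2 m³ left
container 2: place 48 m³, 2 m³ left
container 3: place 42 m³, 8 m³ left
container 4: place 39 m³, 11 m³ left
container 5: place 38 m³, 12 m³ left
container 6: place 34 m³, 16 m³ left
container 7: place 31 m³, 19 m³ left
container 8: place 29 m³, 21 m³ left
container 9: place 27 m³, 23 m³ left
container 10: place 26 m³, 24 m³ left
container 6: place 13 m³, 3 m³ left
container 4: place 10 m³, 1 m³ left
container 3: place 6 m³, 2 m³ left

10 containers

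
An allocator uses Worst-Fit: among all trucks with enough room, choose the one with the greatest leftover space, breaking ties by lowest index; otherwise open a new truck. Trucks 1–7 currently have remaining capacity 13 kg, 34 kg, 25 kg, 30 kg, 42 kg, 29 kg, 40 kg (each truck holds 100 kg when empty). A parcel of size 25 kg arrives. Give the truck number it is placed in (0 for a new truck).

5

Trucks with room: truck 2 (34 kg), truck 3 (25 kg), truck 4 (30 kg), truck 5 (42 kg), truck 6 (29 kg), truck 7 (40 kg).
Most room is truck 5 with 42 kg free.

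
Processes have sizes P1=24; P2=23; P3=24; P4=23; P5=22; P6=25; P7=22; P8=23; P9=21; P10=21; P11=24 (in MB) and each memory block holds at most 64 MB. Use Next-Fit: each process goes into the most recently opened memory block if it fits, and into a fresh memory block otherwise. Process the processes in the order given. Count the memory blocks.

P1 (24 MB) → memory block 1 (remaining 40 MB)
P2 (23 MB) → memory block 1 (remaining 17 MB)
P3 (24 MB) → memory block 2 (remaining 40 MB)
P4 (23 MB) → memory block 2 (remaining 17 MB)
P5 (22 MB) → memory block 3 (remaining 42 MB)
P6 (25 MB) → memory block 3 (remaining 17 MB)
P7 (22 MB) → memory block 4 (remaining 42 MB)
P8 (23 MB) → memory block 4 (remaining 19 MB)
P9 (21 MB) → memory block 5 (remaining 43 MB)
P10 (21 MB) → memory block 5 (remaining 22 MB)
P11 (24 MB) → memory block 6 (remaining 40 MB)

6 memory blocks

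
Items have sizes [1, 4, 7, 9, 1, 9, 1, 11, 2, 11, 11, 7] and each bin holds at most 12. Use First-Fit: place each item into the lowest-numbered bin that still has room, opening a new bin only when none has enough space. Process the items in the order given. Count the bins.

bin 1: place 1, 11 left
bin 1: place 4, 7 left
bin 1: place 7, 0 left
bin 2: place 9, 3 left
bin 2: place 1, 2 left
bin 3: place 9, 3 left
bin 2: place 1, 1 left
bin 4: place 11, 1 left
bin 3: place 2, 1 left
bin 5: place 11, 1 left
bin 6: place 11, 1 left
bin 7: place 7, 5 left
Final bins: [1,4,7] [9,1,1] [9,2] [11] [11] [11] [7].

7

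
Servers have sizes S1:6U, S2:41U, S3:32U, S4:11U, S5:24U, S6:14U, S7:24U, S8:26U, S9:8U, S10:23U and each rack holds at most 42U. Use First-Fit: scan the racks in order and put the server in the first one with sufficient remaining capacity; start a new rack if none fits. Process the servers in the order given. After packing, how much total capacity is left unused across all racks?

Put S1 (6U) in rack 1; 36U remain.
Put S2 (41U) in rack 2; 1U remain.
Put S3 (32U) in rack 1; 4U remain.
Put S4 (11U) in rack 3; 31U remain.
Put S5 (24U) in rack 3; 7U remain.
Put S6 (14U) in rack 4; 28U remain.
Put S7 (24U) in rack 4; 4U remain.
Put S8 (26U) in rack 5; 16U remain.
Put S9 (8U) in rack 5; 8U remain.
Put S10 (23U) in rack 6; 19U remain.
6 racks × 42U = 252U; used 209U; unused 43U.

43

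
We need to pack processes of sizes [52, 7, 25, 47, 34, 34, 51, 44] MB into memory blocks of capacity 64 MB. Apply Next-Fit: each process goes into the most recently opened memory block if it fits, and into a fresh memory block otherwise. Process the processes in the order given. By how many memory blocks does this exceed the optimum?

1

Next-Fit: [52,7] [25] [47] [34] [34] [51] [44] → 7 memory blocks.
6 processes exceed 32 MB (half the capacity), and no two of those can share a memory block, so at least 6 memory blocks are needed.
An optimal packing achieves that bound: [52,7] [51] [47] [44] [34,25] [34] → 6 memory blocks.
Excess: 7 − 6 = 1.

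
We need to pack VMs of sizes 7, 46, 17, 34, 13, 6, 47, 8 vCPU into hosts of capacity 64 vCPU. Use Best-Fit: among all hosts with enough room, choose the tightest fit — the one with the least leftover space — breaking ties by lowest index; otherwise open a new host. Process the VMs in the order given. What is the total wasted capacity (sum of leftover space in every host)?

Put 7 vCPU in host 1; 57 vCPU remain.
Put 46 vCPU in host 1; 11 vCPU remain.
Put 17 vCPU in host 2; 47 vCPU remain.
Put 34 vCPU in host 2; 13 vCPU remain.
Put 13 vCPU in host 2; 0 vCPU remain.
Put 6 vCPU in host 1; 5 vCPU remain.
Put 47 vCPU in host 3; 17 vCPU remain.
Put 8 vCPU in host 3; 9 vCPU remain.
3 hosts × 64 vCPU = 192 vCPU; used 178 vCPU; unused 14 vCPU.

14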